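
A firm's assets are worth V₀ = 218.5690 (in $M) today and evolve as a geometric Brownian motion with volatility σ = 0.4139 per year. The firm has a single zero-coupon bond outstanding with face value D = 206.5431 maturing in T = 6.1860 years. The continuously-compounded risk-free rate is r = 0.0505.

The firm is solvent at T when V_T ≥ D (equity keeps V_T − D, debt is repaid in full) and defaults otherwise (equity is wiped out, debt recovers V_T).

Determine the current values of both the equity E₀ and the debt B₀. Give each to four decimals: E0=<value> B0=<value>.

E0=110.5801 B0=107.9889

d₁ = [ln(V₀/D) + (r + σ²/2)T] / (σ√T)
   = [ln(218.5690/206.5431) + (0.0505 + 0.5·0.4139²)·6.1860] / (0.4139·√6.1860)
   = [0.056593 + 0.842265] / 1.029438 = 0.873153
d₂ = d₁ − σ√T = 0.873153 − 1.029438 = -0.156285
N(d₁) = 0.808710,  N(d₂) = 0.437904,  e^(−rT) = 0.731694
E₀ = V₀·N(d₁) − D·e^(−rT)·N(d₂)
   = 218.5690·0.808710 − 206.5431·0.731694·0.437904 = 110.580144
B₀ = V₀ − E₀ = 218.5690 − 110.580144 = 107.988856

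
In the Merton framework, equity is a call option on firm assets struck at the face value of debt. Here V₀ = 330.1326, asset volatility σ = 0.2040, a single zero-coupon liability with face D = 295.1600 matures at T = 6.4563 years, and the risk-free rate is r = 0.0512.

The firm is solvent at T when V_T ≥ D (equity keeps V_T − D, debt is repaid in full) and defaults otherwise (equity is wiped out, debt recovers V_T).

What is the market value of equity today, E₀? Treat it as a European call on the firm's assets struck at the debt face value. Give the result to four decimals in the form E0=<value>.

d₁ = [ln(V₀/D) + (r + σ²/2)T] / (σ√T)
   = [ln(330.1326/295.1600) + (0.0512 + 0.5·0.2040²)·6.4563] / (0.2040·√6.4563)
   = [0.111977 + 0.464905] / 0.518349 = 1.112923
d₂ = d₁ − σ√T = 1.112923 − 0.518349 = 0.594574
N(d₁) = 0.867129,  N(d₂) = 0.723936,  e^(−rT) = 0.718519
E₀ = V₀·N(d₁) − D·e^(−rT)·N(d₂)
   = 330.1326·0.867129 − 295.1600·0.718519·0.723936 = 132.736605

E0=132.7366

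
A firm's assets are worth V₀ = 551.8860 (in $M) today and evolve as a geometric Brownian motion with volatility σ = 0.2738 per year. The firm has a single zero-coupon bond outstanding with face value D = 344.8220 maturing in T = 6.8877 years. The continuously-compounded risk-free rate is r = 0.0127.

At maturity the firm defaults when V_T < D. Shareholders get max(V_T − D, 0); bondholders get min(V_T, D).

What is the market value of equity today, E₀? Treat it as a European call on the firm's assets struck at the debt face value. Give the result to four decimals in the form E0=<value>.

d₁ = [ln(V₀/D) + (r + σ²/2)T] / (σ√T)
   = [ln(551.8860/344.8220) + (0.0127 + 0.5·0.2738²)·6.8877] / (0.2738·√6.8877)
   = [0.470313 + 0.345647] / 0.718572 = 1.135529
d₂ = d₁ − σ√T = 1.135529 − 0.718572 = 0.416957
N(d₁) = 0.871923,  N(d₂) = 0.661645,  e^(−rT) = 0.916243
E₀ = V₀·N(d₁) − D·e^(−rT)·N(d₂)
   = 551.8860·0.871923 − 344.8220·0.916243·0.661645 = 272.161610

E0=272.1616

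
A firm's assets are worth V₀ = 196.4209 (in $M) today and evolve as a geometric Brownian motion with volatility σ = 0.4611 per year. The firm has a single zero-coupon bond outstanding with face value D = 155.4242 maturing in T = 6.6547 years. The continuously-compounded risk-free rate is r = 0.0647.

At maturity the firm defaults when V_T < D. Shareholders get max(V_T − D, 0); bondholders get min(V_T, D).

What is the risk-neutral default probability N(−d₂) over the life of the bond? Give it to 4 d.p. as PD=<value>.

d₁ = [ln(V₀/D) + (r + σ²/2)T] / (σ√T)
   = [ln(196.4209/155.4242) + (0.0647 + 0.5·0.4611²)·6.6547] / (0.4611·√6.6547)
   = [0.234102 + 1.137998] / 1.189486 = 1.153523
d₂ = d₁ − σ√T = 1.153523 − 1.189486 = -0.035963
risk-neutral PD = N(−d₂) = N(0.035963) = 0.514344

PD=0.5143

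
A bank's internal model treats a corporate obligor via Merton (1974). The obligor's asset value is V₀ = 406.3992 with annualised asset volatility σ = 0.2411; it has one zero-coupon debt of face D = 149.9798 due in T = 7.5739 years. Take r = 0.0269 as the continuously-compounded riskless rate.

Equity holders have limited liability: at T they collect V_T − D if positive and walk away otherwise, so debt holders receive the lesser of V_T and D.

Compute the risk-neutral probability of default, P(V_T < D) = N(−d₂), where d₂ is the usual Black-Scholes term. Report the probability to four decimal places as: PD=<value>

PD=0.0698

d₁ = [ln(V₀/D) + (r + σ²/2)T] / (σ√T)
   = [ln(406.3992/149.9798) + (0.0269 + 0.5·0.2411²)·7.5739] / (0.2411·√7.5739)
   = [0.996835 + 0.423870] / 0.663525 = 2.141150
d₂ = d₁ − σ√T = 2.141150 − 0.663525 = 1.477626
risk-neutral PD = N(−d₂) = N(-1.477626) = 0.069754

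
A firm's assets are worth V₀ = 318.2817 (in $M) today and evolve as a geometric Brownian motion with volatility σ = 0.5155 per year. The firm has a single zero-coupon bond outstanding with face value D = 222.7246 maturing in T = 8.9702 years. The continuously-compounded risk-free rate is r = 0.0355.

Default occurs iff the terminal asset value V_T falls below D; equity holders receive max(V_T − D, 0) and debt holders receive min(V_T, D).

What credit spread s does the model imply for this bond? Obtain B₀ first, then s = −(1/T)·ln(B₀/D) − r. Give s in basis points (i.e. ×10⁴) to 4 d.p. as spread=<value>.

spread=585.3354

d₁ = [ln(V₀/D) + (r + σ²/2)T] / (σ√T)
   = [ln(318.2817/222.7246) + (0.0355 + 0.5·0.5155²)·8.9702] / (0.5155·√8.9702)
   = [0.357001 + 1.510314] / 1.543938 = 1.209449
d₂ = d₁ − σ√T = 1.209449 − 1.543938 = -0.334488
N(d₁) = 0.886755,  N(d₂) = 0.369006,  e^(−rT) = 0.727281
E₀ = V₀·N(d₁) − D·e^(−rT)·N(d₂)
   = 318.2817·0.886755 − 222.7246·0.727281·0.369006 = 222.465063
B₀ = V₀ − E₀ = 318.2817 − 222.465063 = 95.816637
spread = −(1/T)·ln(B₀/D) − r = −(1/8.9702)·ln(95.816637/222.7246) − 0.0355 = 0.05853354
in basis points: 0.05853354 × 10⁴ = 585.3354 bp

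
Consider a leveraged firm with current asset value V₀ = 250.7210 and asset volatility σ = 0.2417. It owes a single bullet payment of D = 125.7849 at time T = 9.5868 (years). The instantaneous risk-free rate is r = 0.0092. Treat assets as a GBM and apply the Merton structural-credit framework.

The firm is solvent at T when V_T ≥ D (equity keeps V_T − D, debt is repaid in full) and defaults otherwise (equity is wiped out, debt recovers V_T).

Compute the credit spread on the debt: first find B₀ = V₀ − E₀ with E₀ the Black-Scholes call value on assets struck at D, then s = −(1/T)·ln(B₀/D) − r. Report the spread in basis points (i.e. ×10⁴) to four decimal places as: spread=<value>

spread=88.7124

d₁ = [ln(V₀/D) + (r + σ²/2)T] / (σ√T)
   = [ln(250.7210/125.7849) + (0.0092 + 0.5·0.2417²)·9.5868] / (0.2417·√9.5868)
   = [0.689767 + 0.368224] / 0.748365 = 1.413737
d₂ = d₁ − σ√T = 1.413737 − 0.748365 = 0.665372
N(d₁) = 0.921280,  N(d₂) = 0.747094,  e^(−rT) = 0.915579
E₀ = V₀·N(d₁) − D·e^(−rT)·N(d₂)
   = 250.7210·0.921280 − 125.7849·0.915579·0.747094 = 144.944543
B₀ = V₀ − E₀ = 250.7210 − 144.944543 = 105.776457
spread = −(1/T)·ln(B₀/D) − r = −(1/9.5868)·ln(105.776457/125.7849) − 0.0092 = 0.00887124
in basis points: 0.00887124 × 10⁴ = 88.7124 bp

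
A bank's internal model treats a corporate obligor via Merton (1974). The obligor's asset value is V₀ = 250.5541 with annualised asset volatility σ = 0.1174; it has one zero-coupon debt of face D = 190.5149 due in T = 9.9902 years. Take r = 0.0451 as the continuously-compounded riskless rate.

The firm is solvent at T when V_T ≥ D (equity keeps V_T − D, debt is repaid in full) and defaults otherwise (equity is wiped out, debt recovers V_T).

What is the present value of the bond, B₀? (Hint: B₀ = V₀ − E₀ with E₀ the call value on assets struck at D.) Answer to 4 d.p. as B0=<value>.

B0=120.7947

d₁ = [ln(V₀/D) + (r + σ²/2)T] / (σ√T)
   = [ln(250.5541/190.5149) + (0.0451 + 0.5·0.1174²)·9.9902] / (0.1174·√9.9902)
   = [0.273944 + 0.519404] / 0.371069 = 2.138006
d₂ = d₁ − σ√T = 2.138006 − 0.371069 = 1.766937
N(d₁) = 0.983742,  N(d₂) = 0.961381,  e^(−rT) = 0.637272
E₀ = V₀·N(d₁) − D·e^(−rT)·N(d₂)
   = 250.5541·0.983742 − 190.5149·0.637272·0.961381 = 129.759444
B₀ = V₀ − E₀ = 250.5541 − 129.759444 = 120.794656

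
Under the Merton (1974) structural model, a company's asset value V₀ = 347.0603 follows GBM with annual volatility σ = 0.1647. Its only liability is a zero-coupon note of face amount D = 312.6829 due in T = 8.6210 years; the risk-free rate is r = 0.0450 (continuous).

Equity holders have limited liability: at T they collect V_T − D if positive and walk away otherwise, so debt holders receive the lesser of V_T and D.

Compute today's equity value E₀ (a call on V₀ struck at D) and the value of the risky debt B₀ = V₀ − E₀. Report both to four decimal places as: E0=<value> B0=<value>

E0=145.2897 B0=201.7706

d₁ = [ln(V₀/D) + (r + σ²/2)T] / (σ√T)
   = [ln(347.0603/312.6829) + (0.0450 + 0.5·0.1647²)·8.6210] / (0.1647·√8.6210)
   = [0.104309 + 0.504872] / 0.483585 = 1.259720
d₂ = d₁ − σ√T = 1.259720 − 0.483585 = 0.776135
N(d₁) = 0.896115,  N(d₂) = 0.781165,  e^(−rT) = 0.678450
E₀ = V₀·N(d₁) − D·e^(−rT)·N(d₂)
   = 347.0603·0.896115 − 312.6829·0.678450·0.781165 = 145.289734
B₀ = V₀ − E₀ = 347.0603 − 145.289734 = 201.770566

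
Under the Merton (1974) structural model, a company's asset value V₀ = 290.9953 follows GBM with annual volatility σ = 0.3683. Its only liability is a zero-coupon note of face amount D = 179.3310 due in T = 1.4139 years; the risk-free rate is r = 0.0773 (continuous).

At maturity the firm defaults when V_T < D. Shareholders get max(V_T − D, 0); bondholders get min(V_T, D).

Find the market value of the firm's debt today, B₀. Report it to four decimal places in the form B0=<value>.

d₁ = [ln(V₀/D) + (r + σ²/2)T] / (σ√T)
   = [ln(290.9953/179.3310) + (0.0773 + 0.5·0.3683²)·1.4139] / (0.3683·√1.4139)
   = [0.484074 + 0.205189] / 0.437936 = 1.573887
d₂ = d₁ − σ√T = 1.573887 − 0.437936 = 1.135951
N(d₁) = 0.942243,  N(d₂) = 0.872011,  e^(−rT) = 0.896466
E₀ = V₀·N(d₁) − D·e^(−rT)·N(d₂)
   = 290.9953·0.942243 − 179.3310·0.896466·0.872011 = 134.000122
B₀ = V₀ − E₀ = 290.9953 − 134.000122 = 156.995178

B0=156.9952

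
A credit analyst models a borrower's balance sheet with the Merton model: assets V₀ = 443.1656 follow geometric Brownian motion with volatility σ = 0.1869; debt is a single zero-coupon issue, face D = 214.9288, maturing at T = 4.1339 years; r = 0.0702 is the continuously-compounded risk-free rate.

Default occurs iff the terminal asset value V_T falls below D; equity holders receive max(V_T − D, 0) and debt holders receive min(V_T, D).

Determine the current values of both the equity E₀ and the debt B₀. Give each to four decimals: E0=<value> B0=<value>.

E0=282.4919 B0=160.6737

d₁ = [ln(V₀/D) + (r + σ²/2)T] / (σ√T)
   = [ln(443.1656/214.9288) + (0.0702 + 0.5·0.1869²)·4.1339] / (0.1869·√4.1339)
   = [0.723637 + 0.362402] / 0.380005 = 2.857958
d₂ = d₁ − σ√T = 2.857958 − 0.380005 = 2.477953
N(d₁) = 0.997868,  N(d₂) = 0.993393,  e^(−rT) = 0.748114
E₀ = V₀·N(d₁) − D·e^(−rT)·N(d₂)
   = 443.1656·0.997868 − 214.9288·0.748114·0.993393 = 282.491894
B₀ = V₀ − E₀ = 443.1656 − 282.491894 = 160.673706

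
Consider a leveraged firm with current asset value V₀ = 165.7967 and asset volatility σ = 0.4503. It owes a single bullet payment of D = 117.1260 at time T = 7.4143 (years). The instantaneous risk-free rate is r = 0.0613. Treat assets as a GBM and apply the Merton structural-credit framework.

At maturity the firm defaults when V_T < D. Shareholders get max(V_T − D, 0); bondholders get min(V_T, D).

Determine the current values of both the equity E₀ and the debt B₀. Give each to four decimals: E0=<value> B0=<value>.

d₁ = [ln(V₀/D) + (r + σ²/2)T] / (σ√T)
   = [ln(165.7967/117.1260) + (0.0613 + 0.5·0.4503²)·7.4143] / (0.4503·√7.4143)
   = [0.347512 + 1.206196] / 1.226131 = 1.267163
d₂ = d₁ − σ√T = 1.267163 − 1.226131 = 0.041031
N(d₁) = 0.897451,  N(d₂) = 0.516364,  e^(−rT) = 0.634767
E₀ = V₀·N(d₁) − D·e^(−rT)·N(d₂)
   = 165.7967·0.897451 − 117.1260·0.634767·0.516364 = 110.403936
B₀ = V₀ − E₀ = 165.7967 − 110.403936 = 55.392764

E0=110.4039 B0=55.3928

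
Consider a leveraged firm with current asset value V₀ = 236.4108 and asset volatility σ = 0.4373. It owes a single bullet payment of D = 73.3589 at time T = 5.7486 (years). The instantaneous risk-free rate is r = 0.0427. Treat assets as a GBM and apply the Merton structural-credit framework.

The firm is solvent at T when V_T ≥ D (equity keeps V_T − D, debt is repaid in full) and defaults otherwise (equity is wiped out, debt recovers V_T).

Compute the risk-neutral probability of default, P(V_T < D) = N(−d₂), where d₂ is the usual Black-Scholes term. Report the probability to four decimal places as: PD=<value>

PD=0.2044

d₁ = [ln(V₀/D) + (r + σ²/2)T] / (σ√T)
   = [ln(236.4108/73.3589) + (0.0427 + 0.5·0.4373²)·5.7486] / (0.4373·√5.7486)
   = [1.170207 + 0.795121] / 1.048481 = 1.874453
d₂ = d₁ − σ√T = 1.874453 − 1.048481 = 0.825972
risk-neutral PD = N(−d₂) = N(-0.825972) = 0.204410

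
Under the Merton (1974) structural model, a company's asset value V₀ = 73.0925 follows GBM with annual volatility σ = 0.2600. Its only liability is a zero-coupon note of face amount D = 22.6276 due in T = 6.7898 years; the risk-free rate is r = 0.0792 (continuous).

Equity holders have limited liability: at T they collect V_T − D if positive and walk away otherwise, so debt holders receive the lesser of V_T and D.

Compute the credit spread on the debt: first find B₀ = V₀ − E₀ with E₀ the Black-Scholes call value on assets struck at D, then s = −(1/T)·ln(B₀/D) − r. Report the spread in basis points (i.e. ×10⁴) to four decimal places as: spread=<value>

spread=4.1606

d₁ = [ln(V₀/D) + (r + σ²/2)T] / (σ√T)
   = [ln(73.0925/22.6276) + (0.0792 + 0.5·0.2600²)·6.7898] / (0.2600·√6.7898)
   = [1.172555 + 0.767247] / 0.677488 = 2.863227
d₂ = d₁ − σ√T = 2.863227 − 0.677488 = 2.185738
N(d₁) = 0.997903,  N(d₂) = 0.985583,  e^(−rT) = 0.584060
E₀ = V₀·N(d₁) − D·e^(−rT)·N(d₂)
   = 73.0925·0.997903 − 22.6276·0.584060·0.985583 = 59.913913
B₀ = V₀ − E₀ = 73.0925 − 59.913913 = 13.178587
spread = −(1/T)·ln(B₀/D) − r = −(1/6.7898)·ln(13.178587/22.6276) − 0.0792 = 0.00041606
in basis points: 0.00041606 × 10⁴ = 4.1606 bp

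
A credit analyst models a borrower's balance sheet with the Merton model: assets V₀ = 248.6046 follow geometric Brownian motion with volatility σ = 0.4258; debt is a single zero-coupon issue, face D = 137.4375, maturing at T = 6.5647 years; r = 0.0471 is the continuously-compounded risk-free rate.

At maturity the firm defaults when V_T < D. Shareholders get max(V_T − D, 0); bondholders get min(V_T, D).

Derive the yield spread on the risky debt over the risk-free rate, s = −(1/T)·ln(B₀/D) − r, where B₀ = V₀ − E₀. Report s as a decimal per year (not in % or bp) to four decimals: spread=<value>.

d₁ = [ln(V₀/D) + (r + σ²/2)T] / (σ√T)
   = [ln(248.6046/137.4375) + (0.0471 + 0.5·0.4258²)·6.5647] / (0.4258·√6.5647)
   = [0.592694 + 0.904306] / 1.090971 = 1.372173
d₂ = d₁ − σ√T = 1.372173 − 1.090971 = 0.281202
N(d₁) = 0.914995,  N(d₂) = 0.610722,  e^(−rT) = 0.734036
E₀ = V₀·N(d₁) − D·e^(−rT)·N(d₂)
   = 248.6046·0.914995 − 137.4375·0.734036·0.610722 = 165.859867
B₀ = V₀ − E₀ = 248.6046 − 165.859867 = 82.744733
spread = −(1/T)·ln(B₀/D) − r = −(1/6.5647)·ln(82.744733/137.4375) − 0.0471 = 0.03019354

spread=0.0302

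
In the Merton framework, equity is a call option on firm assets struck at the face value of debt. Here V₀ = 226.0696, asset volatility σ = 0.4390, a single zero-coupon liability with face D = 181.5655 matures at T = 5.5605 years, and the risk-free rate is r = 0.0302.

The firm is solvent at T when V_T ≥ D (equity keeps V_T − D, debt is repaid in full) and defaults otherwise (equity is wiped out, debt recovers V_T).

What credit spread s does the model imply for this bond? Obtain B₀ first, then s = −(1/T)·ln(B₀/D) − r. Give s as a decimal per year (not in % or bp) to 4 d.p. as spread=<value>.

d₁ = [ln(V₀/D) + (r + σ²/2)T] / (σ√T)
   = [ln(226.0696/181.5655) + (0.0302 + 0.5·0.4390²)·5.5605] / (0.4390·√5.5605)
   = [0.219226 + 0.703740] / 1.035193 = 0.891588
d₂ = d₁ − σ√T = 0.891588 − 1.035193 = -0.143605
N(d₁) = 0.813693,  N(d₂) = 0.442906,  e^(−rT) = 0.845415
E₀ = V₀·N(d₁) − D·e^(−rT)·N(d₂)
   = 226.0696·0.813693 − 181.5655·0.845415·0.442906 = 115.965950
B₀ = V₀ − E₀ = 226.0696 − 115.965950 = 110.103650
spread = −(1/T)·ln(B₀/D) − r = −(1/5.5605)·ln(110.103650/181.5655) − 0.0302 = 0.05975491

spread=0.0598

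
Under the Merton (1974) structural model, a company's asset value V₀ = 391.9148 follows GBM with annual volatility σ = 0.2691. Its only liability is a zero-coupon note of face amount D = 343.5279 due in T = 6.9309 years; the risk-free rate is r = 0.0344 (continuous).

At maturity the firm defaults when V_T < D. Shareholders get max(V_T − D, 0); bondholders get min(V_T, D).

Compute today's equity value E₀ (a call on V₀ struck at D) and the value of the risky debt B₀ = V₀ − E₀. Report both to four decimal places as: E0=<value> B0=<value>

E0=163.9144 B0=228.0004

d₁ = [ln(V₀/D) + (r + σ²/2)T] / (σ√T)
   = [ln(391.9148/343.5279) + (0.0344 + 0.5·0.2691²)·6.9309] / (0.2691·√6.9309)
   = [0.131776 + 0.489373] / 0.708449 = 0.876773
d₂ = d₁ − σ√T = 0.876773 − 0.708449 = 0.168324
N(d₁) = 0.809695,  N(d₂) = 0.566836,  e^(−rT) = 0.787869
E₀ = V₀·N(d₁) − D·e^(−rT)·N(d₂)
   = 391.9148·0.809695 − 343.5279·0.787869·0.566836 = 163.914442
B₀ = V₀ − E₀ = 391.9148 − 163.914442 = 228.000358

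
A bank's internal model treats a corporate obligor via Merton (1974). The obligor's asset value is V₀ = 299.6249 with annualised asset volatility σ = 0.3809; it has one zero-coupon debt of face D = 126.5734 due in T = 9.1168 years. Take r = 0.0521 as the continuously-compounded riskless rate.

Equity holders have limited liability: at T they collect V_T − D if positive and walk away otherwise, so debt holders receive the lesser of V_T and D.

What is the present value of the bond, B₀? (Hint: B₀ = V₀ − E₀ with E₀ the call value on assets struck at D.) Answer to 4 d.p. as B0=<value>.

d₁ = [ln(V₀/D) + (r + σ²/2)T] / (σ√T)
   = [ln(299.6249/126.5734) + (0.0521 + 0.5·0.3809²)·9.1168] / (0.3809·√9.1168)
   = [0.861709 + 1.136340] / 1.150091 = 1.737296
d₂ = d₁ − σ√T = 1.737296 − 1.150091 = 0.587205
N(d₁) = 0.958833,  N(d₂) = 0.721467,  e^(−rT) = 0.621894
E₀ = V₀·N(d₁) − D·e^(−rT)·N(d₂)
   = 299.6249·0.958833 − 126.5734·0.621894·0.721467 = 230.499636
B₀ = V₀ − E₀ = 299.6249 − 230.499636 = 69.125264

B0=69.1253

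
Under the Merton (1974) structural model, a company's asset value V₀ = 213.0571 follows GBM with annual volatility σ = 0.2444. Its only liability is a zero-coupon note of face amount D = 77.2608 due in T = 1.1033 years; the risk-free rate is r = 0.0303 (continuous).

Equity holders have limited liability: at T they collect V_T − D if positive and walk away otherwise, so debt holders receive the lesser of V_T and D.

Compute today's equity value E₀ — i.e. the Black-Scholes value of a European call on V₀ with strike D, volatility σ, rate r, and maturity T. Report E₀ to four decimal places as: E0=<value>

d₁ = [ln(V₀/D) + (r + σ²/2)T] / (σ√T)
   = [ln(213.0571/77.2608) + (0.0303 + 0.5·0.2444²)·1.1033] / (0.2444·√1.1033)
   = [1.014373 + 0.066381] / 0.256713 = 4.209970
d₂ = d₁ − σ√T = 4.209970 − 0.256713 = 3.953256
N(d₁) = 0.999987,  N(d₂) = 0.999961,  e^(−rT) = 0.967123
E₀ = V₀·N(d₁) − D·e^(−rT)·N(d₂)
   = 213.0571·0.999987 − 77.2608·0.967123·0.999961 = 138.336592

E0=138.3366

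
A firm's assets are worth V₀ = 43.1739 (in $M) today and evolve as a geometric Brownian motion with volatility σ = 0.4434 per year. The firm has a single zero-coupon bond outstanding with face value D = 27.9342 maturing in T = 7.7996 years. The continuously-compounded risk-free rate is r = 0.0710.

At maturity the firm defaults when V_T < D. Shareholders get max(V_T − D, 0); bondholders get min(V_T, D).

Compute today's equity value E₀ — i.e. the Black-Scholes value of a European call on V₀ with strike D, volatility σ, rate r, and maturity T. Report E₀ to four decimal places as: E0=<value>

d₁ = [ln(V₀/D) + (r + σ²/2)T] / (σ√T)
   = [ln(43.1739/27.9342) + (0.0710 + 0.5·0.4434²)·7.7996] / (0.4434·√7.7996)
   = [0.435384 + 1.320486] / 1.238317 = 1.417949
d₂ = d₁ − σ√T = 1.417949 − 1.238317 = 0.179632
N(d₁) = 0.921897,  N(d₂) = 0.571279,  e^(−rT) = 0.574778
E₀ = V₀·N(d₁) − D·e^(−rT)·N(d₂)
   = 43.1739·0.921897 − 27.9342·0.574778·0.571279 = 30.629460

E0=30.6295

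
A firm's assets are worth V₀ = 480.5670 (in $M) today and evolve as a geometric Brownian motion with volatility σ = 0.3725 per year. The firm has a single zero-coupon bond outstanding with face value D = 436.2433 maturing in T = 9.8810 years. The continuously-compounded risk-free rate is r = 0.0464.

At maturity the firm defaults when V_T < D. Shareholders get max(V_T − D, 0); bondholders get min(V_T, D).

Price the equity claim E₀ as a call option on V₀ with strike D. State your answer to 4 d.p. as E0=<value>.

E0=285.3638

d₁ = [ln(V₀/D) + (r + σ²/2)T] / (σ√T)
   = [ln(480.5670/436.2433) + (0.0464 + 0.5·0.3725²)·9.8810] / (0.3725·√9.8810)
   = [0.096767 + 1.144004] / 1.170919 = 1.059655
d₂ = d₁ − σ√T = 1.059655 − 1.170919 = -0.111263
N(d₁) = 0.855349,  N(d₂) = 0.455704,  e^(−rT) = 0.632245
E₀ = V₀·N(d₁) − D·e^(−rT)·N(d₂)
   = 480.5670·0.855349 − 436.2433·0.632245·0.455704 = 285.363790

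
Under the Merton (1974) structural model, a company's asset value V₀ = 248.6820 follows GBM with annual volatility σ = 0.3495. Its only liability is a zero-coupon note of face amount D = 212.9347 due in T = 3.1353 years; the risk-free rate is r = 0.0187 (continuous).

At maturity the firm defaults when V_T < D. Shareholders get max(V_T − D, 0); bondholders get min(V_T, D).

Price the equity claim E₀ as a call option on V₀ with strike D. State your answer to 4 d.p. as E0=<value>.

E0=81.6614

d₁ = [ln(V₀/D) + (r + σ²/2)T] / (σ√T)
   = [ln(248.6820/212.9347) + (0.0187 + 0.5·0.3495²)·3.1353] / (0.3495·√3.1353)
   = [0.155189 + 0.250119] / 0.618852 = 0.654936
d₂ = d₁ − σ√T = 0.654936 − 0.618852 = 0.036084
N(d₁) = 0.743746,  N(d₂) = 0.514392,  e^(−rT) = 0.943056
E₀ = V₀·N(d₁) − D·e^(−rT)·N(d₂)
   = 248.6820·0.743746 − 212.9347·0.943056·0.514392 = 81.661383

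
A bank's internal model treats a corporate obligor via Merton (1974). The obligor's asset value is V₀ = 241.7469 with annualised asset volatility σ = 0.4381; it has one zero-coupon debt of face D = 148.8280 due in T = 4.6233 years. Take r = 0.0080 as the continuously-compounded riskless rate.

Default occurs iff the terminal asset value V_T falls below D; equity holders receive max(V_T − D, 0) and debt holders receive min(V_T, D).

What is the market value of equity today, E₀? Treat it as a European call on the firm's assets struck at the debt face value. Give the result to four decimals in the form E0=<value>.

E0=128.3808

d₁ = [ln(V₀/D) + (r + σ²/2)T] / (σ√T)
   = [ln(241.7469/148.8280) + (0.0080 + 0.5·0.4381²)·4.6233] / (0.4381·√4.6233)
   = [0.485100 + 0.480665] / 0.941997 = 1.025232
d₂ = d₁ − σ√T = 1.025232 − 0.941997 = 0.083236
N(d₁) = 0.847373,  N(d₂) = 0.533168,  e^(−rT) = 0.963689
E₀ = V₀·N(d₁) − D·e^(−rT)·N(d₂)
   = 241.7469·0.847373 − 148.8280·0.963689·0.533168 = 128.380792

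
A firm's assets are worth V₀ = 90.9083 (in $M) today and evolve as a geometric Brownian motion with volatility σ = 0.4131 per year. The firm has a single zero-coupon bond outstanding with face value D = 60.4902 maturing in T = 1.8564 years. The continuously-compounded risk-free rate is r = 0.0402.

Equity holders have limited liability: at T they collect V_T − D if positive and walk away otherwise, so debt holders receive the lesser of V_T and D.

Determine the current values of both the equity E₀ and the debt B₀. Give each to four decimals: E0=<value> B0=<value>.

E0=39.0366 B0=51.8717

d₁ = [ln(V₀/D) + (r + σ²/2)T] / (σ√T)
   = [ln(90.9083/60.4902) + (0.0402 + 0.5·0.4131²)·1.8564] / (0.4131·√1.8564)
   = [0.407370 + 0.233026] / 0.562848 = 1.137778
d₂ = d₁ − σ√T = 1.137778 − 0.562848 = 0.574931
N(d₁) = 0.872393,  N(d₂) = 0.717331,  e^(−rT) = 0.928089
E₀ = V₀·N(d₁) − D·e^(−rT)·N(d₂)
   = 90.9083·0.872393 − 60.4902·0.928089·0.717331 = 39.036631
B₀ = V₀ − E₀ = 90.9083 − 39.036631 = 51.871669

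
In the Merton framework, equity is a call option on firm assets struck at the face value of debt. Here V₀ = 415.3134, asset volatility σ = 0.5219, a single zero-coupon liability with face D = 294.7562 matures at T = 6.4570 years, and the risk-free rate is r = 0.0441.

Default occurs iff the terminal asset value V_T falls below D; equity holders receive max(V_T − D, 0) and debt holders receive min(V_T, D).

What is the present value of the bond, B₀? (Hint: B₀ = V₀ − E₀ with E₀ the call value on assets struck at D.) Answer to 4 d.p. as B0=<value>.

B0=147.2879

d₁ = [ln(V₀/D) + (r + σ²/2)T] / (σ√T)
   = [ln(415.3134/294.7562) + (0.0441 + 0.5·0.5219²)·6.4570] / (0.5219·√6.4570)
   = [0.342885 + 1.164131] / 1.326181 = 1.136358
d₂ = d₁ − σ√T = 1.136358 − 1.326181 = -0.189823
N(d₁) = 0.872097,  N(d₂) = 0.424724,  e^(−rT) = 0.752199
E₀ = V₀·N(d₁) − D·e^(−rT)·N(d₂)
   = 415.3134·0.872097 − 294.7562·0.752199·0.424724 = 268.025521
B₀ = V₀ − E₀ = 415.3134 − 268.025521 = 147.287879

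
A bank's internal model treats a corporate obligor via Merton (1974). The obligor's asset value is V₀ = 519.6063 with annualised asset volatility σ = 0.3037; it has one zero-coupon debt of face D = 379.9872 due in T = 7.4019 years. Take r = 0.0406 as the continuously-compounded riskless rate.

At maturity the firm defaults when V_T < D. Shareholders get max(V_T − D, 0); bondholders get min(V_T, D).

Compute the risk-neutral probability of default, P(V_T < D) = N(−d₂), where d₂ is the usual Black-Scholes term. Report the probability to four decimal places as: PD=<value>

PD=0.3710

d₁ = [ln(V₀/D) + (r + σ²/2)T] / (σ√T)
   = [ln(519.6063/379.9872) + (0.0406 + 0.5·0.3037²)·7.4019] / (0.3037·√7.4019)
   = [0.312934 + 0.641869] / 0.826259 = 1.155573
d₂ = d₁ − σ√T = 1.155573 − 0.826259 = 0.329314
risk-neutral PD = N(−d₂) = N(-0.329314) = 0.370959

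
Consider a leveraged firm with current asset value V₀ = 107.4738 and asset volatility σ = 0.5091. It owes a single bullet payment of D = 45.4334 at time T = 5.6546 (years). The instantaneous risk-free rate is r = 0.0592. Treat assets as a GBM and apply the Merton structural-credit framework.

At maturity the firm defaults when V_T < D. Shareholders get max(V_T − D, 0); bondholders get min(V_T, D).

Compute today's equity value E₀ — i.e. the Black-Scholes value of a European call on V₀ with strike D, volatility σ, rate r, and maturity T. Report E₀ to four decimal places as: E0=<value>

E0=80.4053

d₁ = [ln(V₀/D) + (r + σ²/2)T] / (σ√T)
   = [ln(107.4738/45.4334) + (0.0592 + 0.5·0.5091²)·5.6546] / (0.5091·√5.6546)
   = [0.861000 + 1.067540] / 1.210609 = 1.593032
d₂ = d₁ − σ√T = 1.593032 − 1.210609 = 0.382423
N(d₁) = 0.944423,  N(d₂) = 0.648926,  e^(−rT) = 0.715515
E₀ = V₀·N(d₁) − D·e^(−rT)·N(d₂)
   = 107.4738·0.944423 − 45.4334·0.715515·0.648926 = 80.405305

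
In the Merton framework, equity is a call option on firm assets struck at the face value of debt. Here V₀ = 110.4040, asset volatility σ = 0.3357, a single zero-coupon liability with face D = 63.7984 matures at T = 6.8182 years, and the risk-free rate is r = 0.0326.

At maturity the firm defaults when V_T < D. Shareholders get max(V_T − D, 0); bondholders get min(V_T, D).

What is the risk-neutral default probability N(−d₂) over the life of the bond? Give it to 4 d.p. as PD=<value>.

PD=0.3296

d₁ = [ln(V₀/D) + (r + σ²/2)T] / (σ√T)
   = [ln(110.4040/63.7984) + (0.0326 + 0.5·0.3357²)·6.8182] / (0.3357·√6.8182)
   = [0.548418 + 0.606460] / 0.876569 = 1.317498
d₂ = d₁ − σ√T = 1.317498 − 0.876569 = 0.440929
risk-neutral PD = N(−d₂) = N(-0.440929) = 0.329632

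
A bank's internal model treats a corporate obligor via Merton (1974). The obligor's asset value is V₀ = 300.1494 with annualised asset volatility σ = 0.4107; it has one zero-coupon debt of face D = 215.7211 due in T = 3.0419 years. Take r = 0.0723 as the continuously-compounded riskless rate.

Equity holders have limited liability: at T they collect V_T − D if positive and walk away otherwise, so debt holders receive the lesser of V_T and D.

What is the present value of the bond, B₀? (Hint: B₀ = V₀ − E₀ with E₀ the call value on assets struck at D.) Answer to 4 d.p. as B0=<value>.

d₁ = [ln(V₀/D) + (r + σ²/2)T] / (σ√T)
   = [ln(300.1494/215.7211) + (0.0723 + 0.5·0.4107²)·3.0419] / (0.4107·√3.0419)
   = [0.330294 + 0.476475] / 0.716304 = 1.126294
d₂ = d₁ − σ√T = 1.126294 − 0.716304 = 0.409991
N(d₁) = 0.869980,  N(d₂) = 0.659094,  e^(−rT) = 0.802575
E₀ = V₀·N(d₁) − D·e^(−rT)·N(d₂)
   = 300.1494·0.869980 − 215.7211·0.802575·0.659094 = 147.013330
B₀ = V₀ − E₀ = 300.1494 − 147.013330 = 153.136070

B0=153.1361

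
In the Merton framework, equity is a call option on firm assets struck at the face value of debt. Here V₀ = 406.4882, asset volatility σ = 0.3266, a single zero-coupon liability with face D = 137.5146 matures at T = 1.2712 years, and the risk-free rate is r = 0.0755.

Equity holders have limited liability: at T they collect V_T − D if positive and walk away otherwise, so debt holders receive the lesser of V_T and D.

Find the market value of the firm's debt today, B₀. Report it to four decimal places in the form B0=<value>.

B0=124.9152

d₁ = [ln(V₀/D) + (r + σ²/2)T] / (σ√T)
   = [ln(406.4882/137.5146) + (0.0755 + 0.5·0.3266²)·1.2712] / (0.3266·√1.2712)
   = [1.083825 + 0.163774] / 0.368233 = 3.388064
d₂ = d₁ − σ√T = 3.388064 − 0.368233 = 3.019831
N(d₁) = 0.999648,  N(d₂) = 0.998735,  e^(−rT) = 0.908486
E₀ = V₀·N(d₁) − D·e^(−rT)·N(d₂)
   = 406.4882·0.999648 − 137.5146·0.908486·0.998735 = 281.573011
B₀ = V₀ − E₀ = 406.4882 − 281.573011 = 124.915189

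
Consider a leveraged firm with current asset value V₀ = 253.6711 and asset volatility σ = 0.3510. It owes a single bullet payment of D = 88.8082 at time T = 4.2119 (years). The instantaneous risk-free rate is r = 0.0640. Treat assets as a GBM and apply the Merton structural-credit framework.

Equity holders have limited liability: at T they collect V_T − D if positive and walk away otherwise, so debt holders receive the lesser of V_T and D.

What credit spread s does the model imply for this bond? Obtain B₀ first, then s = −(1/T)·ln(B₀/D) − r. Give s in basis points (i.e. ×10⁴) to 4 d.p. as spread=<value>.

d₁ = [ln(V₀/D) + (r + σ²/2)T] / (σ√T)
   = [ln(253.6711/88.8082) + (0.0640 + 0.5·0.3510²)·4.2119] / (0.3510·√4.2119)
   = [1.049560 + 0.529017] / 0.720354 = 2.191389
d₂ = d₁ − σ√T = 2.191389 − 0.720354 = 1.471035
N(d₁) = 0.985788,  N(d₂) = 0.929359,  e^(−rT) = 0.763714
E₀ = V₀·N(d₁) − D·e^(−rT)·N(d₂)
   = 253.6711·0.985788 − 88.8082·0.763714·0.929359 = 187.033036
B₀ = V₀ − E₀ = 253.6711 − 187.033036 = 66.638064
spread = −(1/T)·ln(B₀/D) − r = −(1/4.2119)·ln(66.638064/88.8082) − 0.0640 = 0.00418848
in basis points: 0.00418848 × 10⁴ = 41.8848 bp

spread=41.8848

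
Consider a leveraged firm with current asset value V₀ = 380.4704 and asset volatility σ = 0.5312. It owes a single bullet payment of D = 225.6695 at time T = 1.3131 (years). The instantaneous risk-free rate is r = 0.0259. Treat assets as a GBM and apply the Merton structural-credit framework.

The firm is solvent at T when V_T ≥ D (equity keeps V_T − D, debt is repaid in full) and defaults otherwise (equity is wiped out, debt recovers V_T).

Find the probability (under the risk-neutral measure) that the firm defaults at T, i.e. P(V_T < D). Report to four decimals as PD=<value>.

d₁ = [ln(V₀/D) + (r + σ²/2)T] / (σ√T)
   = [ln(380.4704/225.6695) + (0.0259 + 0.5·0.5312²)·1.3131] / (0.5312·√1.3131)
   = [0.522337 + 0.219270] / 0.608705 = 1.218336
d₂ = d₁ − σ√T = 1.218336 − 0.608705 = 0.609630
risk-neutral PD = N(−d₂) = N(-0.609630) = 0.271053

PD=0.2711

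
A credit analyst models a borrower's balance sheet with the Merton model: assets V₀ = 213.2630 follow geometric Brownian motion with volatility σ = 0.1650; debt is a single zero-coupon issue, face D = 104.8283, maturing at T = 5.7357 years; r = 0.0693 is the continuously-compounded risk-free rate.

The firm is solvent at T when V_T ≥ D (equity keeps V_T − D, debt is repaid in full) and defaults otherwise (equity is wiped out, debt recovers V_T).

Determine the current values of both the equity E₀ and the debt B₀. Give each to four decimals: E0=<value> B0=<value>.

d₁ = [ln(V₀/D) + (r + σ²/2)T] / (σ√T)
   = [ln(213.2630/104.8283) + (0.0693 + 0.5·0.1650²)·5.7357] / (0.1650·√5.7357)
   = [0.710202 + 0.475561] / 0.395164 = 3.000689
d₂ = d₁ − σ√T = 3.000689 − 0.395164 = 2.605525
N(d₁) = 0.998653,  N(d₂) = 0.995413,  e^(−rT) = 0.672009
E₀ = V₀·N(d₁) − D·e^(−rT)·N(d₂)
   = 213.2630·0.998653 − 104.8283·0.672009·0.995413 = 142.853350
B₀ = V₀ − E₀ = 213.2630 − 142.853350 = 70.409650

E0=142.8533 B0=70.4097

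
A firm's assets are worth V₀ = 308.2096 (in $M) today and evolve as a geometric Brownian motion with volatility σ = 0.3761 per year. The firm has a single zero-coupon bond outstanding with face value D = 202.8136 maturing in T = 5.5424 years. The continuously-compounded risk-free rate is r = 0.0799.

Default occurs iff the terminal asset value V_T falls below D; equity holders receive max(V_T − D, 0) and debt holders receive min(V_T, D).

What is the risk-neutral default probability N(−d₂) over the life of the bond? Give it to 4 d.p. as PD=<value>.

PD=0.2980

d₁ = [ln(V₀/D) + (r + σ²/2)T] / (σ√T)
   = [ln(308.2096/202.8136) + (0.0799 + 0.5·0.3761²)·5.5424] / (0.3761·√5.5424)
   = [0.418493 + 0.834827] / 0.885426 = 1.415500
d₂ = d₁ − σ√T = 1.415500 − 0.885426 = 0.530074
risk-neutral PD = N(−d₂) = N(-0.530074) = 0.298030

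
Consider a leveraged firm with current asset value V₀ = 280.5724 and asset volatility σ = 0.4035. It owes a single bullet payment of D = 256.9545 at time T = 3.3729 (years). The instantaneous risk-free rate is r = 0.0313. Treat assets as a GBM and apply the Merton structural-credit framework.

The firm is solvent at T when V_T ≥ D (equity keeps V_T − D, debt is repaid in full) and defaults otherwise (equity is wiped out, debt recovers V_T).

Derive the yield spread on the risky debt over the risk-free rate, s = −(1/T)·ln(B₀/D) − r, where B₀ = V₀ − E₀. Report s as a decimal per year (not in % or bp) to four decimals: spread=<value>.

d₁ = [ln(V₀/D) + (r + σ²/2)T] / (σ√T)
   = [ln(280.5724/256.9545) + (0.0313 + 0.5·0.4035²)·3.3729] / (0.4035·√3.3729)
   = [0.087933 + 0.380146] / 0.741046 = 0.631647
d₂ = d₁ − σ√T = 0.631647 − 0.741046 = -0.109400
N(d₁) = 0.736191,  N(d₂) = 0.456443,  e^(−rT) = 0.899810
E₀ = V₀·N(d₁) − D·e^(−rT)·N(d₂)
   = 280.5724·0.736191 − 256.9545·0.899810·0.456443 = 101.020672
B₀ = V₀ − E₀ = 280.5724 − 101.020672 = 179.551728
spread = −(1/T)·ln(B₀/D) − r = −(1/3.3729)·ln(179.551728/256.9545) − 0.0313 = 0.07496929

spread=0.0750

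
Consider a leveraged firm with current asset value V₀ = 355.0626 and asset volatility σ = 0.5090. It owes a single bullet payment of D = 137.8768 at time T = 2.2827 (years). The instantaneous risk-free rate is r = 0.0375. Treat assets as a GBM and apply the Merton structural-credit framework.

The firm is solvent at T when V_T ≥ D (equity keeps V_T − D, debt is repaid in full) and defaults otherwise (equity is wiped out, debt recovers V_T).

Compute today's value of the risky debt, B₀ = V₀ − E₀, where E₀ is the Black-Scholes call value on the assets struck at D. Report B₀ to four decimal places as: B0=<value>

B0=120.1134

d₁ = [ln(V₀/D) + (r + σ²/2)T] / (σ√T)
   = [ln(355.0626/137.8768) + (0.0375 + 0.5·0.5090²)·2.2827] / (0.5090·√2.2827)
   = [0.945934 + 0.381303] / 0.769028 = 1.725863
d₂ = d₁ − σ√T = 1.725863 − 0.769028 = 0.956835
N(d₁) = 0.957814,  N(d₂) = 0.830675,  e^(−rT) = 0.917960
E₀ = V₀·N(d₁) − D·e^(−rT)·N(d₂)
   = 355.0626·0.957814 − 137.8768·0.917960·0.830675 = 234.949230
B₀ = V₀ − E₀ = 355.0626 − 234.949230 = 120.113370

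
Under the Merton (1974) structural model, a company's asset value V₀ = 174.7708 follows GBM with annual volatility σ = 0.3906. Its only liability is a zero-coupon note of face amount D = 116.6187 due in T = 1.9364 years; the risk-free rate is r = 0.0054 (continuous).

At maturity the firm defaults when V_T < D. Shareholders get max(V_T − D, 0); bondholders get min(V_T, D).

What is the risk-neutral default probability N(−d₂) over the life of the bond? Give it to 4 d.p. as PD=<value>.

d₁ = [ln(V₀/D) + (r + σ²/2)T] / (σ√T)
   = [ln(174.7708/116.6187) + (0.0054 + 0.5·0.3906²)·1.9364] / (0.3906·√1.9364)
   = [0.404566 + 0.158173] / 0.543538 = 1.035326
d₂ = d₁ − σ√T = 1.035326 − 0.543538 = 0.491788
risk-neutral PD = N(−d₂) = N(-0.491788) = 0.311434

PD=0.3114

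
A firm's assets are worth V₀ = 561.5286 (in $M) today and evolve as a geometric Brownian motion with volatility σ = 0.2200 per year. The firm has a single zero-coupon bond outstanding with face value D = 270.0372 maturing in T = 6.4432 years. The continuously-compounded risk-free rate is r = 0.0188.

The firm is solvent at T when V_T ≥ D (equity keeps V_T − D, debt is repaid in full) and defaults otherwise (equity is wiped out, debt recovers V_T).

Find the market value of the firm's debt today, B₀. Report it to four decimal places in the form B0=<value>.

B0=233.7606

d₁ = [ln(V₀/D) + (r + σ²/2)T] / (σ√T)
   = [ln(561.5286/270.0372) + (0.0188 + 0.5·0.2200²)·6.4432] / (0.2200·√6.4432)
   = [0.732103 + 0.277058] / 0.558436 = 1.807119
d₂ = d₁ − σ√T = 1.807119 − 0.558436 = 1.248683
N(d₁) = 0.964628,  N(d₂) = 0.894109,  e^(−rT) = 0.885917
E₀ = V₀·N(d₁) − D·e^(−rT)·N(d₂)
   = 561.5286·0.964628 − 270.0372·0.885917·0.894109 = 327.768024
B₀ = V₀ − E₀ = 561.5286 − 327.768024 = 233.760576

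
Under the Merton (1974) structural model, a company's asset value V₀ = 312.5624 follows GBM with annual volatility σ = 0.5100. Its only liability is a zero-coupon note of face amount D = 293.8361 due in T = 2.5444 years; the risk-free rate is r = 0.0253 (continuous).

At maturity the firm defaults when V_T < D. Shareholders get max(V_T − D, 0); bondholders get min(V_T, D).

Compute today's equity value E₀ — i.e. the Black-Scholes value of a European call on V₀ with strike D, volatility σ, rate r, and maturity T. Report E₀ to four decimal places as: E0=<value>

d₁ = [ln(V₀/D) + (r + σ²/2)T] / (σ√T)
   = [ln(312.5624/293.8361) + (0.0253 + 0.5·0.5100²)·2.5444] / (0.5100·√2.5444)
   = [0.061782 + 0.395273] / 0.813510 = 0.561830
d₂ = d₁ − σ√T = 0.561830 − 0.813510 = -0.251680
N(d₁) = 0.712884,  N(d₂) = 0.400644,  e^(−rT) = 0.937655
E₀ = V₀·N(d₁) − D·e^(−rT)·N(d₂)
   = 312.5624·0.712884 − 293.8361·0.937655·0.400644 = 112.436520

E0=112.4365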